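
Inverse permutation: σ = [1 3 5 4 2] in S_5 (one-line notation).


To find σ⁻¹, swap domain and range:
σ(1) = 1 → σ⁻¹(1) = 1
σ(2) = 3 → σ⁻¹(3) = 2
σ(3) = 5 → σ⁻¹(5) = 3
σ(4) = 4 → σ⁻¹(4) = 4
σ(5) = 2 → σ⁻¹(2) = 5

σ⁻¹ = [1 5 2 4 3]


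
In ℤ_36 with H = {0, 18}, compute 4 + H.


4 + H = {4 + h (mod 36) : h ∈ H}
4+0=4, 4+18=22

4 + H = {4, 22}


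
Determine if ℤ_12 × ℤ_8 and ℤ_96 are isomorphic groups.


Comparing ℤ_12 × ℤ_8 and ℤ_96:
gcd(12,8) = 4 ≠ 1. Max element order in ℤ_12×ℤ_8 is lcm(12,8) = 24 < 96, so it has no element of order 96

No, ℤ_12 × ℤ_8 ≇ ℤ_96


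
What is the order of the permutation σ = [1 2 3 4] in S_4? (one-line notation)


Cycle decomposition: identity (all elements fixed)
Order = 1 (identity has order 1)

ord(σ) = 1


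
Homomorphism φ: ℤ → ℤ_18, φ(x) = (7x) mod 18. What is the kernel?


Kernel = preimage of identity
ker(φ) = {x ∈ ℤ : 7x ≡ 0 (mod 18)}. gcd(7,18) = 1, so 7x ≡ 0 (mod 18) ⟺ x ≡ 0 (mod 18/1 = 18). Hence ker(φ) = 18ℤ

ker(φ) = 18ℤ


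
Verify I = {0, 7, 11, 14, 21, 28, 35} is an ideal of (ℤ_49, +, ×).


Check ideal conditions for I = {0, 7, 11, 14, 21, 28, 35} in ℤ_49:
(1) I is an additive subgroup? No
(2) For r ∈ ℤ_49 and a ∈ I: r·a ∈ I? No  [counterexample: r=2, a=11, r·a mod 49 = 22 ∉ I]

No, I is not an ideal of ℤ_49


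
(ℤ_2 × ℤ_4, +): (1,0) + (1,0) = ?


Operation: componentwise addition mod (2, 4)
(1,0) + (1,0) = ((a₁+b₁) mod 2, (a₂+b₂) mod 4) with a = (1,0), b = (1,0)

(1,0) + (1,0) = (0,0)


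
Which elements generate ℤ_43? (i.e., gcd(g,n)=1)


g generates ℤ_n iff gcd(g,n) = 1
Prime factors of 43: 43
Generators are g ∈ {1,...,42} not divisible by any of these primes.
Generators: {1, 2, 3, 4, 5, 6, 7, 8, 9, 10, 11, 12, 13, 14, 15, 16, 17, 18, 19, 20, 21, 22, 23, 24, 25, 26, 27, 28, 29, 30, 31, 32, 33, 34, 35, 36, 37, 38, 39, 40, 41, 42}
Number of generators = φ(43) = 42

Generators of ℤ_43 = {1, 2, 3, 4, 5, 6, 7, 8, 9, 10, 11, 12, 13, 14, 15, 16, 17, 18, 19, 20, 21, 22, 23, 24, 25, 26, 27, 28, 29, 30, 31, 32, 33, 34, 35, 36, 37, 38, 39, 40, 41, 42}


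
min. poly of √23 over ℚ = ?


√23 satisfies x² - 23 = 0, irreducible over ℚ since 23 is squarefree

Minimal polynomial: x² - 23


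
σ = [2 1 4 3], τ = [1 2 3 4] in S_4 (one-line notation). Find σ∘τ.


σ∘τ: apply τ first, then σ
1 →τ 1 →σ 2
2 →τ 2 →σ 1
3 →τ 3 →σ 4
4 →τ 4 →σ 3

σ∘τ = [2 1 4 3]


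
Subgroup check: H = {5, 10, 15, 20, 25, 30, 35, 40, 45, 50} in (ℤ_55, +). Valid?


Subgroup test for H = {5, 10, 15, 20, 25, 30, 35, 40, 45, 50} in (ℤ_55, +):
(1) 0 ∈ H? No
(2) Closure: for all a,b ∈ H, (a+b) mod 55 ∈ H? No  [counterexample: 5 + 50 = 0 ∉ H]
(3) Inverses: for all a ∈ H, -a mod 55 ∈ H? Yes

No, H is not a subgroup of ℤ_55


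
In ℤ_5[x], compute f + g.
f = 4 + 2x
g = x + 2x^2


Add coefficients mod 5:
x^0: 4 + 0 = 4 (mod 5)
x^1: 2 + 1 = 3 (mod 5)
x^2: 0 + 2 = 2 (mod 5)
Result: 4 + 3x + 2x^2

f + g = 4 + 3x + 2x^2


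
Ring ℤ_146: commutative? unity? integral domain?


ℤ_146 is a commutative ring with unity 1; 146 = 2×73 is composite, so 2·73 ≡ 0 gives zero divisors (not an integral domain)
Commutative: Yes
Integral domain: No
Has unity: Yes

ℤ_146: Commutative=Yes, Unity=Yes


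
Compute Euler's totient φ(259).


Factor n: 259 = 7 × 37
φ(n) = n · ∏(1 - 1/p) over distinct primes p | n
φ(259) = 259 · (1 - 1/7) · (1 - 1/37) = 216

φ(259) = 216


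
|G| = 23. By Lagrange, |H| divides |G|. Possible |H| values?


Lagrange's theorem: |H| divides |G|
|G| = 23
Divisors of 23: 1, 23

Possible subgroup orders: {1, 23}


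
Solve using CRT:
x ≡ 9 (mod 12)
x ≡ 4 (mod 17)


m₁ = 12, m₂ = 17, gcd = 1, so CRT applies. M = m₁·m₂ = 204
Let M₁ = M/m₁ = 17, M₂ = M/m₂ = 12
Find y₁ ≡ M₁⁻¹ (mod m₁): 17⁻¹ ≡ 5 (mod 12)
Find y₂ ≡ M₂⁻¹ (mod m₂): 12⁻¹ ≡ 10 (mod 17)
x = a₁·M₁·y₁ + a₂·M₂·y₂ = 9·17·5 + 4·12·10 = 1245
Reduce mod 204: x ≡ 21
Check: 21 mod 12 = 9 ✓, 21 mod 17 = 4 ✓

x ≡ 21 (mod 204)


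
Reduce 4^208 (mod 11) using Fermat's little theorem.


Fermat's little theorem: if p is prime and gcd(a,p)=1, then a^(p-1) ≡ 1 (mod p)
p = 11 is prime, gcd(4,11) = 1
Reduce exponent: 208 mod 10 = 8
So 4^208 ≡ 4^8 (mod 11)
4^8 mod 11 = 9

4^208 ≡ 9 (mod 11)


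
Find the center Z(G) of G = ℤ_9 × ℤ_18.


Z(G) = {g ∈ G | gx = xg for all x ∈ G}
Direct product of abelian groups is abelian, so Z(G) = G

Z(ℤ_9 × ℤ_18) = ℤ_9 × ℤ_18


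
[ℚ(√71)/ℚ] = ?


√71 has minimal polynomial x² - 71 (irreducible over ℚ since 71 is squarefree)

[ℚ(√71)/ℚ] = 2


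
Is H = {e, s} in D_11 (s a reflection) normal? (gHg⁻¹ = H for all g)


H = {e, s} in D_11 (s a reflection)
r·s·r⁻¹ = sr⁻² ≠ s for n ≥ 3, so {e, s} is not closed under conjugation

No, not a normal subgroup


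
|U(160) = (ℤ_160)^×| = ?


U(n) is the group of units mod n; |U(n)| = φ(n)
|U(160)| = φ(160) = 64

|U(160) = (ℤ_160)^×| = 64


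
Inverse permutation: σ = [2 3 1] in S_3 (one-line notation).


To find σ⁻¹, swap domain and range:
σ(1) = 2 → σ⁻¹(2) = 1
σ(2) = 3 → σ⁻¹(3) = 2
σ(3) = 1 → σ⁻¹(1) = 3

σ⁻¹ = [3 1 2]


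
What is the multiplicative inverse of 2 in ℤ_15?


Use the extended Euclidean algorithm to write 1 = 2·s + 15·t; then s mod 15 is the inverse.
Euclidean algorithm:
  2 = 0·15 + 2
  15 = 7·2 + 1
  2 = 2·1 + 0
gcd(2,15) = 1
Back-substitution gives: 2·(-7) + 15·(1) = 1
So 2⁻¹ ≡ -7 ≡ 8 (mod 15)
Check: 2 × 8 = 16 ≡ 1 (mod 15) ✓

2⁻¹ ≡ 8 (mod 15)


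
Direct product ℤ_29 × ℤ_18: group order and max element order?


|ℤ_29 × ℤ_18| = 29 × 18 = 522
Max element order = lcm(29,18) = 522
Cyclic? Yes (gcd=1)

|ℤ_29×ℤ_18| = 522, max element order = 522


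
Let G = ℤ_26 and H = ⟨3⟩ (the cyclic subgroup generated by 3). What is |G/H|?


|⟨3⟩| = n / gcd(3, 26) = 26 / 1 = 26
H is normal (ℤ_26 is abelian).
|G/H| = |G| / |H| = 26 / 26 = 1

|G/H| = 1


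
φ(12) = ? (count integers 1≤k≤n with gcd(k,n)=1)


φ(n) = count of k ∈ {1,...,n} with gcd(k,n)=1
Coprimes to 12: {1, 5, 7, 11}
Count: 4

φ(12) = 4


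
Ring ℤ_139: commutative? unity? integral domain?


ℤ_139 is a commutative ring with unity 1; 139 is prime, so ℤ_139 is a field (hence an integral domain)
Commutative: Yes
Integral domain: Yes
Has unity: Yes

ℤ_139: Commutative=Yes, Unity=Yes


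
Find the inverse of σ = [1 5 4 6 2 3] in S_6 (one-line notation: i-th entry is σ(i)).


To find σ⁻¹, swap domain and range:
σ(1) = 1 → σ⁻¹(1) = 1
σ(2) = 5 → σ⁻¹(5) = 2
σ(3) = 4 → σ⁻¹(4) = 3
σ(4) = 6 → σ⁻¹(6) = 4
σ(5) = 2 → σ⁻¹(2) = 5
σ(6) = 3 → σ⁻¹(3) = 6

σ⁻¹ = [1 5 6 3 2 4]


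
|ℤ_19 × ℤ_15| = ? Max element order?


|ℤ_19 × ℤ_15| = 19 × 15 = 285
Max element order = lcm(19,15) = 285
Cyclic? Yes (gcd=1)

|ℤ_19×ℤ_15| = 285, max element order = 285


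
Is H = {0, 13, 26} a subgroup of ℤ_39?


Subgroup test for H = {0, 13, 26} in (ℤ_39, +):
(1) 0 ∈ H? Yes
(2) Closure: for all a,b ∈ H, (a+b) mod 39 ∈ H? Yes
(3) Inverses: for all a ∈ H, -a mod 39 ∈ H? Yes

Yes, H is a subgroup of ℤ_39


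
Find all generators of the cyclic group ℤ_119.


g generates ℤ_n iff gcd(g,n) = 1
Prime factors of 119: 7, 17
Generators are g ∈ {1,...,118} not divisible by any of these primes.
Generators: {1, 2, 3, 4, 5, 6, 8, 9, 10, 11, 12, 13, 15, 16, 18, 19, 20, 22, 23, 24, 25, 26, 27, 29, 30, 31, 32, 33, 36, 37, 38, 39, 40, 41, 43, 44, 45, 46, 47, 48, 50, 52, 53, 54, 55, 57, 58, 59, 60, 61, 62, 64, 65, 66, 67, 69, 71, 72, 73, 74, 75, 76, 78, 79, 80, 81, 82, 83, 86, 87, 88, 89, 90, 92, 93, 94, 95, 96, 97, 99, 100, 101, 103, 104, 106, 107, 108, 109, 110, 111, 113, 114, 115, 116, 117, 118}
Number of generators = φ(119) = 96

Generators of ℤ_119 = {1, 2, 3, 4, 5, 6, 8, 9, 10, 11, 12, 13, 15, 16, 18, 19, 20, 22, 23, 24, 25, 26, 27, 29, 30, 31, 32, 33, 36, 37, 38, 39, 40, 41, 43, 44, 45, 46, 47, 48, 50, 52, 53, 54, 55, 57, 58, 59, 60, 61, 62, 64, 65, 66, 67, 69, 71, 72, 73, 74, 75, 76, 78, 79, 80, 81, 82, 83, 86, 87, 88, 89, 90, 92, 93, 94, 95, 96, 97, 99, 100, 101, 103, 104, 106, 107, 108, 109, 110, 111, 113, 114, 115, 116, 117, 118}


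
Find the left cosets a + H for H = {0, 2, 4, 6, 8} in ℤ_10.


H = {0, 2, 4, 6, 8}, |H| = 5
Number of cosets = |G|/|H| = 10/5 = 2
0 + H = {0, 2, 4, 6, 8}
1 + H = {1, 3, 5, 7, 9}

Cosets: 0+H={0,2,4,6,8}; 1+H={1,3,5,7,9}


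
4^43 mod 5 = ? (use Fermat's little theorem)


Fermat's little theorem: if p is prime and gcd(a,p)=1, then a^(p-1) ≡ 1 (mod p)
p = 5 is prime, gcd(4,5) = 1
Reduce exponent: 43 mod 4 = 3
So 4^43 ≡ 4^3 (mod 5)
4^3 mod 5 = 4

4^43 ≡ 4 (mod 5)


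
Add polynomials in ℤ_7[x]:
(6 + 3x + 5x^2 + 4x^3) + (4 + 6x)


Add coefficients mod 7:
x^0: 6 + 4 = 3 (mod 7)
x^1: 3 + 6 = 2 (mod 7)
x^2: 5 + 0 = 5 (mod 7)
x^3: 4 + 0 = 4 (mod 7)
Result: 3 + 2x + 5x^2 + 4x^3

f + g = 3 + 2x + 5x^2 + 4x^3


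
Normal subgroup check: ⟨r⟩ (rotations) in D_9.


H = ⟨r⟩ (rotations) in D_9
The rotation subgroup ⟨r⟩ has index 2 in D_9, so it is normal

Yes, normal subgroup


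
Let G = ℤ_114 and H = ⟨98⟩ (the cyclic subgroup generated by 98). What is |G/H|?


|⟨98⟩| = n / gcd(98, 114) = 114 / 2 = 57
H is normal (ℤ_114 is abelian).
|G/H| = |G| / |H| = 114 / 57 = 2

|G/H| = 2


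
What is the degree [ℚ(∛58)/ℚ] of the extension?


∛58 has minimal polynomial x³ - 58 (irreducible over ℚ since 58 is not a perfect cube)

[ℚ(∛58)/ℚ] = 3


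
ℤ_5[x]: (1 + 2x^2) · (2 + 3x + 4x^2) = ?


Expand and collect like terms; reduce coefficients mod 5:
x^0: 1·2 = 2 ≡ 2 (mod 5)
x^1: 1·3 + 0·2 = 3 ≡ 3 (mod 5)
x^2: 1·4 + 0·3 + 2·2 = 8 ≡ 3 (mod 5)
x^3: 0·4 + 2·3 = 6 ≡ 1 (mod 5)
x^4: 2·4 = 8 ≡ 3 (mod 5)
Result: 2 + 3x + 3x^2 + x^3 + 3x^4

f · g = 2 + 3x + 3x^2 + x^3 + 3x^4


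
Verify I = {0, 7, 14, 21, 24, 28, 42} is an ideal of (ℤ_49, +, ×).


Check ideal conditions for I = {0, 7, 14, 21, 24, 28, 42} in ℤ_49:
(1) I is an additive subgroup? No
(2) For r ∈ ℤ_49 and a ∈ I: r·a ∈ I? No  [counterexample: r=2, a=24, r·a mod 49 = 48 ∉ I]

No, I is not an ideal of ℤ_49


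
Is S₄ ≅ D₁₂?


Comparing S₄ and D₁₂:
S₄ has trivial center; D₁₂ has center {e, r⁶}

No, S₄ ≇ D₁₂


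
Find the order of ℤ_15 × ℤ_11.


|A × B| = |A| · |B|
|ℤ_15 × ℤ_11| = 15 × 11 = 165

|ℤ_15 × ℤ_11| = 165


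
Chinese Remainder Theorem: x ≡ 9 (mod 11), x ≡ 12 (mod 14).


m₁ = 11, m₂ = 14, gcd = 1, so CRT applies. M = m₁·m₂ = 154
Let M₁ = M/m₁ = 14, M₂ = M/m₂ = 11
Find y₁ ≡ M₁⁻¹ (mod m₁): 14⁻¹ ≡ 4 (mod 11)
Find y₂ ≡ M₂⁻¹ (mod m₂): 11⁻¹ ≡ 9 (mod 14)
x = a₁·M₁·y₁ + a₂·M₂·y₂ = 9·14·4 + 12·11·9 = 1692
Reduce mod 154: x ≡ 152
Check: 152 mod 11 = 9 ✓, 152 mod 14 = 12 ✓

x ≡ 152 (mod 154)


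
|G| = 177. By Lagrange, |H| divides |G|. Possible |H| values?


Lagrange's theorem: |H| divides |G|
|G| = 177
Divisors of 177: 1, 3, 59, 177

Possible subgroup orders: {1, 3, 59, 177}


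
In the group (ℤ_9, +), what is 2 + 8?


Operation: addition mod 9
2 + 8 = (a + b) mod 9 with a = 2, b = 8

2 + 8 = 1


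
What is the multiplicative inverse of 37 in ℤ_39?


Use the extended Euclidean algorithm to write 1 = 37·s + 39·t; then s mod 39 is the inverse.
Euclidean algorithm:
  37 = 0·39 + 37
  39 = 1·37 + 2
  37 = 18·2 + 1
  2 = 2·1 + 0
gcd(37,39) = 1
Back-substitution gives: 37·(19) + 39·(-18) = 1
So 37⁻¹ ≡ 19 ≡ 19 (mod 39)
Check: 37 × 19 = 703 ≡ 1 (mod 39) ✓

37⁻¹ ≡ 19 (mod 39)


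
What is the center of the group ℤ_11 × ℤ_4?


Z(G) = {g ∈ G | gx = xg for all x ∈ G}
Direct product of abelian groups is abelian, so Z(G) = G

Z(ℤ_11 × ℤ_4) = ℤ_11 × ℤ_4


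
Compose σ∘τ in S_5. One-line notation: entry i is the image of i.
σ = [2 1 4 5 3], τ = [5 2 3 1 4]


σ∘τ: apply τ first, then σ
1 →τ 5 →σ 3
2 →τ 2 →σ 1
3 →τ 3 →σ 4
4 →τ 1 →σ 2
5 →τ 4 →σ 5

σ∘τ = [3 1 4 2 5]


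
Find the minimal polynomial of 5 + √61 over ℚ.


Let α = 5 + √61. Then α - 5 = √61, so (α - 5)² = 61, giving α² - 10α - 36 = 0. Degree 2 and α ∉ ℚ, so this is the minimal polynomial.

Minimal polynomial: x² - 10x - 36


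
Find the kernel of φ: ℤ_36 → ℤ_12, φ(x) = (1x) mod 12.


Kernel = preimage of identity
ker(φ) = {x ∈ ℤ_36 : 1x ≡ 0 (mod 12)}. Since 12 | 36, φ is well-defined. The kernel is the cyclic subgroup ⟨12⟩ of ℤ_36 (order 3), i.e. {0, 12, 24}

ker(φ) = {0, 12, 24}


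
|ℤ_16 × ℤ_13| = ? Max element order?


|ℤ_16 × ℤ_13| = 16 × 13 = 208
Max element order = lcm(16,13) = 208
Cyclic? Yes (gcd=1)

|ℤ_16×ℤ_13| = 208, max element order = 208


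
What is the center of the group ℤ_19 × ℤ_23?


Z(G) = {g ∈ G | gx = xg for all x ∈ G}
Direct product of abelian groups is abelian, so Z(G) = G

Z(ℤ_19 × ℤ_23) = ℤ_19 × ℤ_23


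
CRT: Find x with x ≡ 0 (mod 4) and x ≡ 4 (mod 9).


m₁ = 4, m₂ = 9, gcd = 1, so CRT applies. M = m₁·m₂ = 36
Let M₁ = M/m₁ = 9, M₂ = M/m₂ = 4
Find y₁ ≡ M₁⁻¹ (mod m₁): 9⁻¹ ≡ 1 (mod 4)
Find y₂ ≡ M₂⁻¹ (mod m₂): 4⁻¹ ≡ 7 (mod 9)
x = a₁·M₁·y₁ + a₂·M₂·y₂ = 0·9·1 + 4·4·7 = 112
Reduce mod 36: x ≡ 4
Check: 4 mod 4 = 0 ✓, 4 mod 9 = 4 ✓

x ≡ 4 (mod 36)


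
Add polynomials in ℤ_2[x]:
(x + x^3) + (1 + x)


Add coefficients mod 2:
x^0: 0 + 1 = 1 (mod 2)
x^1: 1 + 1 = 0 (mod 2)
x^2: 0 + 0 = 0 (mod 2)
x^3: 1 + 0 = 1 (mod 2)
Result: 1 + x^3

f + g = 1 + x^3


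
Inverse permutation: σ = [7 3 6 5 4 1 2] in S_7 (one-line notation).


To find σ⁻¹, swap domain and range:
σ(1) = 7 → σ⁻¹(7) = 1
σ(2) = 3 → σ⁻¹(3) = 2
σ(3) = 6 → σ⁻¹(6) = 3
σ(4) = 5 → σ⁻¹(5) = 4
σ(5) = 4 → σ⁻¹(4) = 5
σ(6) = 1 → σ⁻¹(1) = 6
σ(7) = 2 → σ⁻¹(2) = 7

σ⁻¹ = [6 7 2 5 4 3 1]


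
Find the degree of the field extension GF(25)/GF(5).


GF(25) = GF(5^2), so the extension degree is 2

[GF(25)/GF(5)] = 2


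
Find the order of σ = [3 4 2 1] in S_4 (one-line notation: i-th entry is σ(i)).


Cycle decomposition: (1 3 2 4)
Cycle lengths: 4
Order = lcm(4) = 4

ord(σ) = 4


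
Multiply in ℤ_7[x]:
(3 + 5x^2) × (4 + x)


Expand and collect like terms; reduce coefficients mod 7:
x^0: 3·4 = 12 ≡ 5 (mod 7)
x^1: 3·1 + 0·4 = 3 ≡ 3 (mod 7)
x^2: 0·1 + 5·4 = 20 ≡ 6 (mod 7)
x^3: 5·1 = 5 ≡ 5 (mod 7)
Result: 5 + 3x + 6x^2 + 5x^3

f · g = 5 + 3x + 6x^2 + 5x^3


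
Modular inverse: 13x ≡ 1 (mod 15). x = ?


Use the extended Euclidean algorithm to write 1 = 13·s + 15·t; then s mod 15 is the inverse.
Euclidean algorithm:
  13 = 0·15 + 13
  15 = 1·13 + 2
  13 = 6·2 + 1
  2 = 2·1 + 0
gcd(13,15) = 1
Back-substitution gives: 13·(7) + 15·(-6) = 1
So 13⁻¹ ≡ 7 ≡ 7 (mod 15)
Check: 13 × 7 = 91 ≡ 1 (mod 15) ✓

13⁻¹ ≡ 7 (mod 15)


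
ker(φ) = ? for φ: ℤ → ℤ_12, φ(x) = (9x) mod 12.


Kernel = preimage of identity
ker(φ) = {x ∈ ℤ : 9x ≡ 0 (mod 12)}. gcd(9,12) = 3, so 9x ≡ 0 (mod 12) ⟺ x ≡ 0 (mod 12/3 = 4). Hence ker(φ) = 4ℤ

ker(φ) = 4ℤ


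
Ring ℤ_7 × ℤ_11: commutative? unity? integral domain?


Direct product ring; commutative with unity (1,1); but (1,0)·(0,1) = (0,0) gives zero divisors, so not an integral domain
Commutative: Yes
Integral domain: No
Has unity: Yes

ℤ_7 × ℤ_11: Commutative=Yes, Unity=Yes


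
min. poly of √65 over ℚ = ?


√65 satisfies x² - 65 = 0, irreducible over ℚ since 65 is squarefree

Minimal polynomial: x² - 65


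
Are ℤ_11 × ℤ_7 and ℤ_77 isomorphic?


Comparing ℤ_11 × ℤ_7 and ℤ_77:
gcd(11,7) = 1, so ℤ_11 × ℤ_7 ≅ ℤ_77 (CRT)

Yes, ℤ_11 × ℤ_7 ≅ ℤ_77


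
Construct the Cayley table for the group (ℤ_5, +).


Elements: {0, 1, 2, 3, 4}
Operation: addition mod 5
Entry (a, b) = (a + b) mod 5

Cayley table:
  | 0 | 1 | 2 | 3 | 4
0 | 0 | 1 | 2 | 3 | 4
1 | 1 | 2 | 3 | 4 | 0
2 | 2 | 3 | 4 | 0 | 1
3 | 3 | 4 | 0 | 1 | 2
4 | 4 | 0 | 1 | 2 | 3


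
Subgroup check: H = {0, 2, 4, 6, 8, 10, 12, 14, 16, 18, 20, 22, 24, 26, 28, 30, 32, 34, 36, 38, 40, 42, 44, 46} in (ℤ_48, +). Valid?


Subgroup test for H = {0, 2, 4, 6, 8, 10, 12, 14, 16, 18, 20, 22, 24, 26, 28, 30, 32, 34, 36, 38, 40, 42, 44, 46} in (ℤ_48, +):
(1) 0 ∈ H? Yes
(2) Closure: for all a,b ∈ H, (a+b) mod 48 ∈ H? Yes
(3) Inverses: for all a ∈ H, -a mod 48 ∈ H? Yes

Yes, H is a subgroup of ℤ_48


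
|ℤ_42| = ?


ℤ_n has n elements.

|ℤ_42| = 42


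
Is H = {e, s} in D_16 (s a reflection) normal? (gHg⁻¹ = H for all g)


H = {e, s} in D_16 (s a reflection)
r·s·r⁻¹ = sr⁻² ≠ s for n ≥ 3, so {e, s} is not closed under conjugation

No, not a normal subgroup


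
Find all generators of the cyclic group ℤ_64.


g generates ℤ_n iff gcd(g,n) = 1
Prime factors of 64: 2
Generators are g ∈ {1,...,63} not divisible by any of these primes.
Generators: {1, 3, 5, 7, 9, 11, 13, 15, 17, 19, 21, 23, 25, 27, 29, 31, 33, 35, 37, 39, 41, 43, 45, 47, 49, 51, 53, 55, 57, 59, 61, 63}
Number of generators = φ(64) = 32

Generators of ℤ_64 = {1, 3, 5, 7, 9, 11, 13, 15, 17, 19, 21, 23, 25, 27, 29, 31, 33, 35, 37, 39, 41, 43, 45, 47, 49, 51, 53, 55, 57, 59, 61, 63}


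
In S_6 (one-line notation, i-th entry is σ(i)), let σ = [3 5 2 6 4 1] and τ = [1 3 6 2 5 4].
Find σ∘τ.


σ∘τ: apply τ first, then σ
1 →τ 1 →σ 3
2 →τ 3 →σ 2
3 →τ 6 →σ 1
4 →τ 2 →σ 5
5 →τ 5 →σ 4
6 →τ 4 →σ 6

σ∘τ = [3 2 1 5 4 6]


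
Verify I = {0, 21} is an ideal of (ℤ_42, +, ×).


Check ideal conditions for I = {0, 21} in ℤ_42:
(1) I is an additive subgroup? Yes
(2) For r ∈ ℤ_42 and a ∈ I: r·a ∈ I? Yes

Yes, I is an ideal of ℤ_42


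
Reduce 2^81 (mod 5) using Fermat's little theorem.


Fermat's little theorem: if p is prime and gcd(a,p)=1, then a^(p-1) ≡ 1 (mod p)
p = 5 is prime, gcd(2,5) = 1
Reduce exponent: 81 mod 4 = 1
So 2^81 ≡ 2^1 (mod 5)
2^1 mod 5 = 2

2^81 ≡ 2 (mod 5)


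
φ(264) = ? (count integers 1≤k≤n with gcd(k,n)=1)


Factor n: 264 = 2^3 × 3 × 11
φ(n) = n · ∏(1 - 1/p) over distinct primes p | n
φ(264) = 264 · (1 - 1/2) · (1 - 1/3) · (1 - 1/11) = 80

φ(264) = 80


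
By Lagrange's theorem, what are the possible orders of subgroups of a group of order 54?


Lagrange's theorem: |H| divides |G|
|G| = 54
Divisors of 54: 1, 2, 3, 6, 9, 18, 27, 54

Possible subgroup orders: {1, 2, 3, 6, 9, 18, 27, 54}


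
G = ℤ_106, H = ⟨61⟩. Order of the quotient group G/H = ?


|⟨61⟩| = n / gcd(61, 106) = 106 / 1 = 106
H is normal (ℤ_106 is abelian).
|G/H| = |G| / |H| = 106 / 106 = 1

|G/H| = 1


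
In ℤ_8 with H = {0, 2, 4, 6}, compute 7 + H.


7 + H = {7 + h (mod 8) : h ∈ H}
7+0=7, 7+2=1, 7+4=3, 7+6=5
7 + H = {1, 3, 5, 7} = 1 + H

7 + H = {1, 3, 5, 7}


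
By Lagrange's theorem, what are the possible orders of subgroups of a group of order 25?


Lagrange's theorem: |H| divides |G|
|G| = 25
Divisors of 25: 1, 5, 25

Possible subgroup orders: {1, 5, 25}


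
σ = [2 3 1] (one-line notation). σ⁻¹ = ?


To find σ⁻¹, swap domain and range:
σ(1) = 2 → σ⁻¹(2) = 1
σ(2) = 3 → σ⁻¹(3) = 2
σ(3) = 1 → σ⁻¹(1) = 3

σ⁻¹ = [3 1 2]


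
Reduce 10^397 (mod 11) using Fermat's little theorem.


Fermat's little theorem: if p is prime and gcd(a,p)=1, then a^(p-1) ≡ 1 (mod p)
p = 11 is prime, gcd(10,11) = 1
Reduce exponent: 397 mod 10 = 7
So 10^397 ≡ 10^7 (mod 11)
10^7 mod 11 = 10

10^397 ≡ 10 (mod 11)


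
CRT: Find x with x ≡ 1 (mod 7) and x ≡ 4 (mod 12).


m₁ = 7, m₂ = 12, gcd = 1, so CRT applies. M = m₁·m₂ = 84
Let M₁ = M/m₁ = 12, M₂ = M/m₂ = 7
Find y₁ ≡ M₁⁻¹ (mod m₁): 12⁻¹ ≡ 3 (mod 7)
Find y₂ ≡ M₂⁻¹ (mod m₂): 7⁻¹ ≡ 7 (mod 12)
x = a₁·M₁·y₁ + a₂·M₂·y₂ = 1·12·3 + 4·7·7 = 232
Reduce mod 84: x ≡ 64
Check: 64 mod 7 = 1 ✓, 64 mod 12 = 4 ✓

x ≡ 64 (mod 84)


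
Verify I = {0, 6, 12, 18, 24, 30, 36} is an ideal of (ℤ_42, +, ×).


Check ideal conditions for I = {0, 6, 12, 18, 24, 30, 36} in ℤ_42:
(1) I is an additive subgroup? Yes
(2) For r ∈ ℤ_42 and a ∈ I: r·a ∈ I? Yes

Yes, I is an ideal of ℤ_42


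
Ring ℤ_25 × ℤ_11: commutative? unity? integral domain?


Direct product ring; commutative with unity (1,1); but (1,0)·(0,1) = (0,0) gives zero divisors, so not an integral domain
Commutative: Yes
Integral domain: No
Has unity: Yes

ℤ_25 × ℤ_11: Commutative=Yes, Unity=Yes


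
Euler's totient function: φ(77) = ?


Factor n: 77 = 7 × 11
φ(n) = n · ∏(1 - 1/p) over distinct primes p | n
φ(77) = 77 · (1 - 1/7) · (1 - 1/11) = 60

φ(77) = 60


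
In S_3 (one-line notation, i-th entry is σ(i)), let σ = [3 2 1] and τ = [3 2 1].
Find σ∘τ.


σ∘τ: apply τ first, then σ
1 →τ 3 →σ 1
2 →τ 2 →σ 2
3 →τ 1 →σ 3

σ∘τ = [1 2 3]


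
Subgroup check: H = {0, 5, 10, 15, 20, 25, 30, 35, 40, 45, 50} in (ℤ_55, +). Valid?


Subgroup test for H = {0, 5, 10, 15, 20, 25, 30, 35, 40, 45, 50} in (ℤ_55, +):
(1) 0 ∈ H? Yes
(2) Closure: for all a,b ∈ H, (a+b) mod 55 ∈ H? Yes
(3) Inverses: for all a ∈ H, -a mod 55 ∈ H? Yes

Yes, H is a subgroup of ℤ_55


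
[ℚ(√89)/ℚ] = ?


√89 has minimal polynomial x² - 89 (irreducible over ℚ since 89 is squarefree)

[ℚ(√89)/ℚ] = 2


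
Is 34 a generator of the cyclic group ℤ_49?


g generates ℤ_n iff gcd(g, n) = 1
gcd(34, 49) = 1
Since gcd = 1, 34 is a generator.

Yes, 34 generates ℤ_49


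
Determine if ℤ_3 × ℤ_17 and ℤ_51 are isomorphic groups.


Comparing ℤ_3 × ℤ_17 and ℤ_51:
gcd(3,17) = 1, so ℤ_3 × ℤ_17 ≅ ℤ_51 (CRT)

Yes, ℤ_3 × ℤ_17 ≅ ℤ_51


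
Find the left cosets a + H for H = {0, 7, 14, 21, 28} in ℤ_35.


H = {0, 7, 14, 21, 28}, |H| = 5
Number of cosets = |G|/|H| = 35/5 = 7
0 + H = {0, 7, 14, 21, 28}
1 + H = {1, 8, 15, 22, 29}
2 + H = {2, 9, 16, 23, 30}
3 + H = {3, 10, 17, 24, 31}
4 + H = {4, 11, 18, 25, 32}
5 + H = {5, 12, 19, 26, 33}
6 + H = {6, 13, 20, 27, 34}

Cosets: 0+H={0,7,14,21,28}; 1+H={1,8,15,22,29}; 2+H={2,9,16,23,30}; 3+H={3,10,17,24,31}; 4+H={4,11,18,25,32}; 5+H={5,12,19,26,33}; 6+H={6,13,20,27,34}


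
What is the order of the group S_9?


|S_n| = n! (number of permutations of n symbols)
|S_9| = 9! = 362880

|S_9| = 362880


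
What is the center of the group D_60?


Z(G) = {g ∈ G | gx = xg for all x ∈ G}
For even n, Z(D_n) = {e, r^(n/2)}: the 180° rotation r^30 commutes with every reflection and rotation

Z(D_60) = {e, r^30}


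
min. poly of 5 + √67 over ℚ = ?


Let α = 5 + √67. Then α - 5 = √67, so (α - 5)² = 67, giving α² - 10α - 42 = 0. Degree 2 and α ∉ ℚ, so this is the minimal polynomial.

Minimal polynomial: x² - 10x - 42


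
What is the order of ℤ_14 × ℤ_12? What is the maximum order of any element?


|ℤ_14 × ℤ_12| = 14 × 12 = 168
Max element order = lcm(14,12) = 84
Cyclic? No (gcd=2)

|ℤ_14×ℤ_12| = 168, max element order = 84


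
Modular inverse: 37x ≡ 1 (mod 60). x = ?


Use the extended Euclidean algorithm to write 1 = 37·s + 60·t; then s mod 60 is the inverse.
Euclidean algorithm:
  37 = 0·60 + 37
  60 = 1·37 + 23
  37 = 1·23 + 14
  23 = 1·14 + 9
  14 = 1·9 + 5
  9 = 1·5 + 4
  5 = 1·4 + 1
  4 = 4·1 + 0
gcd(37,60) = 1
Back-substitution gives: 37·(13) + 60·(-8) = 1
So 37⁻¹ ≡ 13 ≡ 13 (mod 60)
Check: 37 × 13 = 481 ≡ 1 (mod 60) ✓

37⁻¹ ≡ 13 (mod 60)


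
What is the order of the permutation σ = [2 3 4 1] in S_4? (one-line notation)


Cycle decomposition: (1 2 3 4)
Cycle lengths: 4
Order = lcm(4) = 4

ord(σ) = 4


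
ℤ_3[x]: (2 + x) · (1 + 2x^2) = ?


Expand and collect like terms; reduce coefficients mod 3:
x^0: 2·1 = 2 ≡ 2 (mod 3)
x^1: 2·0 + 1·1 = 1 ≡ 1 (mod 3)
x^2: 2·2 + 1·0 = 4 ≡ 1 (mod 3)
x^3: 1·2 = 2 ≡ 2 (mod 3)
Result: 2 + x + x^2 + 2x^3

f · g = 2 + x + x^2 + 2x^3


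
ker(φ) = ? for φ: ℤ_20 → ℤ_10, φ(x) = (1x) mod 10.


Kernel = preimage of identity
ker(φ) = {x ∈ ℤ_20 : 1x ≡ 0 (mod 10)}. Since 10 | 20, φ is well-defined. The kernel is the cyclic subgroup ⟨10⟩ of ℤ_20 (order 2), i.e. {0, 10}

ker(φ) = {0, 10}


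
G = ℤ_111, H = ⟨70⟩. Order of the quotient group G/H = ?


|⟨70⟩| = n / gcd(70, 111) = 111 / 1 = 111
H is normal (ℤ_111 is abelian).
|G/H| = |G| / |H| = 111 / 111 = 1

|G/H| = 1


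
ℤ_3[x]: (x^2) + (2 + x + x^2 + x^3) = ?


Add coefficients mod 3:
x^0: 0 + 2 = 2 (mod 3)
x^1: 0 + 1 = 1 (mod 3)
x^2: 1 + 1 = 2 (mod 3)
x^3: 0 + 1 = 1 (mod 3)
Result: 2 + x + 2x^2 + x^3

f + g = 2 + x + 2x^2 + x^3


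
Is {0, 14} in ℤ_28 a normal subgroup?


H = {0, 14} in ℤ_28
ℤ_28 is abelian; every subgroup of an abelian group is normal

Yes, normal subgroup


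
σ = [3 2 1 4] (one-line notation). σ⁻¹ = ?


To find σ⁻¹, swap domain and range:
σ(1) = 3 → σ⁻¹(3) = 1
σ(2) = 2 → σ⁻¹(2) = 2
σ(3) = 1 → σ⁻¹(1) = 3
σ(4) = 4 → σ⁻¹(4) = 4

σ⁻¹ = [3 2 1 4]


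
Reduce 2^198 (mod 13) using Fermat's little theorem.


Fermat's little theorem: if p is prime and gcd(a,p)=1, then a^(p-1) ≡ 1 (mod p)
p = 13 is prime, gcd(2,13) = 1
Reduce exponent: 198 mod 12 = 6
So 2^198 ≡ 2^6 (mod 13)
2^6 mod 13 = 12

2^198 ≡ 12 (mod 13)


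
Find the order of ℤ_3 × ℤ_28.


|A × B| = |A| · |B|
|ℤ_3 × ℤ_28| = 3 × 28 = 84

|ℤ_3 × ℤ_28| = 84


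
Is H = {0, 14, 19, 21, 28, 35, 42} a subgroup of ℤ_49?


Subgroup test for H = {0, 14, 19, 21, 28, 35, 42} in (ℤ_49, +):
(1) 0 ∈ H? Yes
(2) Closure: for all a,b ∈ H, (a+b) mod 49 ∈ H? No  [counterexample: 14 + 19 = 33 ∉ H]
(3) Inverses: for all a ∈ H, -a mod 49 ∈ H? No

No, H is not a subgroup of ℤ_49


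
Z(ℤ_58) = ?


Z(G) = {g ∈ G | gx = xg for all x ∈ G}
ℤ_58 is abelian, so Z(G) = G

Z(ℤ_58) = ℤ_58


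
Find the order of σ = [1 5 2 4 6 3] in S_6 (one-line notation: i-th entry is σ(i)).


Cycle decomposition: (2 5 6 3)
Cycle lengths: 4
Order = lcm(4) = 4

ord(σ) = 4


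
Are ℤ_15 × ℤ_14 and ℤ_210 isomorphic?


Comparing ℤ_15 × ℤ_14 and ℤ_210:
gcd(15,14) = 1, so ℤ_15 × ℤ_14 ≅ ℤ_210 (CRT)

Yes, ℤ_15 × ℤ_14 ≅ ℤ_210


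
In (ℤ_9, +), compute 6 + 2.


Operation: addition mod 9
6 + 2 = (a + b) mod 9 with a = 6, b = 2

6 + 2 = 8


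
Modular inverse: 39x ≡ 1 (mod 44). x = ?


Use the extended Euclidean algorithm to write 1 = 39·s + 44·t; then s mod 44 is the inverse.
Euclidean algorithm:
  39 = 0·44 + 39
  44 = 1·39 + 5
  39 = 7·5 + 4
  5 = 1·4 + 1
  4 = 4·1 + 0
gcd(39,44) = 1
Back-substitution gives: 39·(-9) + 44·(8) = 1
So 39⁻¹ ≡ -9 ≡ 35 (mod 44)
Check: 39 × 35 = 1365 ≡ 1 (mod 44) ✓

39⁻¹ ≡ 35 (mod 44)


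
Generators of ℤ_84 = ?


g generates ℤ_n iff gcd(g,n) = 1
Prime factors of 84: 2, 3, 7
Generators are g ∈ {1,...,83} not divisible by any of these primes.
Generators: {1, 5, 11, 13, 17, 19, 23, 25, 29, 31, 37, 41, 43, 47, 53, 55, 59, 61, 65, 67, 71, 73, 79, 83}
Number of generators = φ(84) = 24

Generators of ℤ_84 = {1, 5, 11, 13, 17, 19, 23, 25, 29, 31, 37, 41, 43, 47, 53, 55, 59, 61, 65, 67, 71, 73, 79, 83}


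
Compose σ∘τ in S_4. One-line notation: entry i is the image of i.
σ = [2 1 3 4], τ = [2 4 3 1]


σ∘τ: apply τ first, then σ
1 →τ 2 →σ 1
2 →τ 4 →σ 4
3 →τ 3 →σ 3
4 →τ 1 →σ 2

σ∘τ = [1 4 3 2]


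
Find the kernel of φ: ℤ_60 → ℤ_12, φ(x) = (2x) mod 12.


Kernel = preimage of identity
ker(φ) = {x ∈ ℤ_60 : 2x ≡ 0 (mod 12)}. Since 12 | 60, φ is well-defined. The kernel is the cyclic subgroup ⟨6⟩ of ℤ_60 (order 10), i.e. {0, 6, 12, 18, 24, 30, 36, 42, 48, 54}

ker(φ) = {0, 6, 12, 18, 24, 30, 36, 42, 48, 54}


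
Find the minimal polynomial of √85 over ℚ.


√85 satisfies x² - 85 = 0, irreducible over ℚ since 85 is squarefree

Minimal polynomial: x² - 85


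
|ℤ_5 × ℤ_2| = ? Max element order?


|ℤ_5 × ℤ_2| = 5 × 2 = 10
Max element order = lcm(5,2) = 10
Cyclic? Yes (gcd=1)

|ℤ_5×ℤ_2| = 10, max element order = 10


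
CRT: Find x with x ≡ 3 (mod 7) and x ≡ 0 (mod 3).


m₁ = 7, m₂ = 3, gcd = 1, so CRT applies. M = m₁·m₂ = 21
Let M₁ = M/m₁ = 3, M₂ = M/m₂ = 7
Find y₁ ≡ M₁⁻¹ (mod m₁): 3⁻¹ ≡ 5 (mod 7)
Find y₂ ≡ M₂⁻¹ (mod m₂): 7⁻¹ ≡ 1 (mod 3)
x = a₁·M₁·y₁ + a₂·M₂·y₂ = 3·3·5 + 0·7·1 = 45
Reduce mod 21: x ≡ 3
Check: 3 mod 7 = 3 ✓, 3 mod 3 = 0 ✓

x ≡ 3 (mod 21)


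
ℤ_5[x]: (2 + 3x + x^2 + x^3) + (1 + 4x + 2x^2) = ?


Add coefficients mod 5:
x^0: 2 + 1 = 3 (mod 5)
x^1: 3 + 4 = 2 (mod 5)
x^2: 1 + 2 = 3 (mod 5)
x^3: 1 + 0 = 1 (mod 5)
Result: 3 + 2x + 3x^2 + x^3

f + g = 3 + 2x + 3x^2 + x^3


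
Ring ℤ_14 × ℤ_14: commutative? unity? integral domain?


Direct product ring; commutative with unity (1,1); but (1,0)·(0,1) = (0,0) gives zero divisors, so not an integral domain
Commutative: Yes
Integral domain: No
Has unity: Yes

ℤ_14 × ℤ_14: Commutative=Yes, Unity=Yes


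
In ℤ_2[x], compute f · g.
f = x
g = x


Expand and collect like terms; reduce coefficients mod 2:
x^0: 0·0 = 0 ≡ 0 (mod 2)
x^1: 0·1 + 1·0 = 0 ≡ 0 (mod 2)
x^2: 1·1 = 1 ≡ 1 (mod 2)
Result: x^2

f · g = x^2


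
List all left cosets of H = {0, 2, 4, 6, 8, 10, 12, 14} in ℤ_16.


H = {0, 2, 4, 6, 8, 10, 12, 14}, |H| = 8
Number of cosets = |G|/|H| = 16/8 = 2
0 + H = {0, 2, 4, 6, 8, 10, 12, 14}
1 + H = {1, 3, 5, 7, 9, 11, 13, 15}

Cosets: 0+H={0,2,4,6,8,10,12,14}; 1+H={1,3,5,7,9,11,13,15}


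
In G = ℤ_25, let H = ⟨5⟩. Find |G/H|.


|⟨5⟩| = n / gcd(5, 25) = 25 / 5 = 5
H is normal (ℤ_25 is abelian).
|G/H| = |G| / |H| = 25 / 5 = 5

|G/H| = 5


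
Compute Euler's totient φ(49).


Factor n: 49 = 7^2
φ(n) = n · ∏(1 - 1/p) over distinct primes p | n
φ(49) = 49 · (1 - 1/7) = 42

φ(49) = 42


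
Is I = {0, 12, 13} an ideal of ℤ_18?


Check ideal conditions for I = {0, 12, 13} in ℤ_18:
(1) I is an additive subgroup? No
(2) For r ∈ ℤ_18 and a ∈ I: r·a ∈ I? No  [counterexample: r=2, a=12, r·a mod 18 = 6 ∉ I]

No, I is not an ideal of ℤ_18


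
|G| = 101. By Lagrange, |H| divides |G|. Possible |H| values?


Lagrange's theorem: |H| divides |G|
|G| = 101
Divisors of 101: 1, 101

Possible subgroup orders: {1, 101}


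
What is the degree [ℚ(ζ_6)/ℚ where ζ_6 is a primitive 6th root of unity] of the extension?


[ℚ(ζ_n):ℚ] = deg Φ_n(x) = φ(n). Here φ(6) = 2

[ℚ(ζ_6)/ℚ where ζ_6 is a primitive 6th root of unity] = 2


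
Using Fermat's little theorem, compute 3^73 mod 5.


Fermat's little theorem: if p is prime and gcd(a,p)=1, then a^(p-1) ≡ 1 (mod p)
p = 5 is prime, gcd(3,5) = 1
Reduce exponent: 73 mod 4 = 1
So 3^73 ≡ 3^1 (mod 5)
3^1 mod 5 = 3

3^73 ≡ 3 (mod 5)


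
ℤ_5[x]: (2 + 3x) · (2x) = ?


Expand and collect like terms; reduce coefficients mod 5:
x^0: 2·0 = 0 ≡ 0 (mod 5)
x^1: 2·2 + 3·0 = 4 ≡ 4 (mod 5)
x^2: 3·2 = 6 ≡ 1 (mod 5)
Result: 4x + x^2

f · g = 4x + x^2


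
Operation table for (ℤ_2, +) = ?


Elements: {0, 1}
Operation: addition mod 2
Entry (a, b) = (a + b) mod 2

Cayley table:
  | 0 | 1
0 | 0 | 1
1 | 1 | 0


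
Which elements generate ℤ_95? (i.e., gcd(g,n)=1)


g generates ℤ_n iff gcd(g,n) = 1
Prime factors of 95: 5, 19
Generators are g ∈ {1,...,94} not divisible by any of these primes.
Generators: {1, 2, 3, 4, 6, 7, 8, 9, 11, 12, 13, 14, 16, 17, 18, 21, 22, 23, 24, 26, 27, 28, 29, 31, 32, 33, 34, 36, 37, 39, 41, 42, 43, 44, 46, 47, 48, 49, 51, 52, 53, 54, 56, 58, 59, 61, 62, 63, 64, 66, 67, 68, 69, 71, 72, 73, 74, 77, 78, 79, 81, 82, 83, 84, 86, 87, 88, 89, 91, 92, 93, 94}
Number of generators = φ(95) = 72

Generators of ℤ_95 = {1, 2, 3, 4, 6, 7, 8, 9, 11, 12, 13, 14, 16, 17, 18, 21, 22, 23, 24, 26, 27, 28, 29, 31, 32, 33, 34, 36, 37, 39, 41, 42, 43, 44, 46, 47, 48, 49, 51, 52, 53, 54, 56, 58, 59, 61, 62, 63, 64, 66, 67, 68, 69, 71, 72, 73, 74, 77, 78, 79, 81, 82, 83, 84, 86, 87, 88, 89, 91, 92, 93, 94}


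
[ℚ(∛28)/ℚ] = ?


∛28 has minimal polynomial x³ - 28 (irreducible over ℚ since 28 is not a perfect cube)

[ℚ(∛28)/ℚ] = 3


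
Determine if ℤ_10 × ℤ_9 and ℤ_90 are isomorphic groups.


Comparing ℤ_10 × ℤ_9 and ℤ_90:
gcd(10,9) = 1, so ℤ_10 × ℤ_9 ≅ ℤ_90 (CRT)

Yes, ℤ_10 × ℤ_9 ≅ ℤ_90


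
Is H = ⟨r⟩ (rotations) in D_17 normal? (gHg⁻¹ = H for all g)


H = ⟨r⟩ (rotations) in D_17
The rotation subgroup ⟨r⟩ has index 2 in D_17, so it is normal

Yes, normal subgroup


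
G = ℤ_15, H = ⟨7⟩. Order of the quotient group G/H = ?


|⟨7⟩| = n / gcd(7, 15) = 15 / 1 = 15
H is normal (ℤ_15 is abelian).
|G/H| = |G| / |H| = 15 / 15 = 1

|G/H| = 1


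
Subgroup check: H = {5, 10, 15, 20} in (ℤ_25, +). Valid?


Subgroup test for H = {5, 10, 15, 20} in (ℤ_25, +):
(1) 0 ∈ H? No
(2) Closure: for all a,b ∈ H, (a+b) mod 25 ∈ H? No  [counterexample: 5 + 20 = 0 ∉ H]
(3) Inverses: for all a ∈ H, -a mod 25 ∈ H? Yes

No, H is not a subgroup of ℤ_25


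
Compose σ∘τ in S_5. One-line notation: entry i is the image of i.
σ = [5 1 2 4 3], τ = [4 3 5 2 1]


σ∘τ: apply τ first, then σ
1 →τ 4 →σ 4
2 →τ 3 →σ 2
3 →τ 5 →σ 3
4 →τ 2 →σ 1
5 →τ 1 →σ 5

σ∘τ = [4 2 3 1 5]


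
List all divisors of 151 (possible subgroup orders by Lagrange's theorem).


Lagrange's theorem: |H| divides |G|
|G| = 151
Divisors of 151: 1, 151

Possible subgroup orders: {1, 151}


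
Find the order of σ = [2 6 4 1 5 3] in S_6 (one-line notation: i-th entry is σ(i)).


Cycle decomposition: (1 2 6 3 4)
Cycle lengths: 5
Order = lcm(5) = 5

ord(σ) = 5


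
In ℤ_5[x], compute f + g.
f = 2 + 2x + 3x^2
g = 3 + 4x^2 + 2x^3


Add coefficients mod 5:
x^0: 2 + 3 = 0 (mod 5)
x^1: 2 + 0 = 2 (mod 5)
x^2: 3 + 4 = 2 (mod 5)
x^3: 0 + 2 = 2 (mod 5)
Result: 2x + 2x^2 + 2x^3

f + g = 2x + 2x^2 + 2x^3


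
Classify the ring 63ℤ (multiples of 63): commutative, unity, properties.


63ℤ is a commutative ring under +,× but has no multiplicative identity (1 ∉ 63ℤ); it has no zero divisors, but without unity it is not an integral domain
Commutative: Yes
Integral domain: No
Has unity: No

63ℤ (multiples of 63): Commutative=Yes, Unity=No


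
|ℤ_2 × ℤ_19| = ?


|A × B| = |A| · |B|
|ℤ_2 × ℤ_19| = 2 × 19 = 38

|ℤ_2 × ℤ_19| = 38


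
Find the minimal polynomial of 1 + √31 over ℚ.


Let α = 1 + √31. Then α - 1 = √31, so (α - 1)² = 31, giving α² - 2α - 30 = 0. Degree 2 and α ∉ ℚ, so this is the minimal polynomial.

Minimal polynomial: x² - 2x - 30


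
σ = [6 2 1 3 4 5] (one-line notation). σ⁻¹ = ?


To find σ⁻¹, swap domain and range:
σ(1) = 6 → σ⁻¹(6) = 1
σ(2) = 2 → σ⁻¹(2) = 2
σ(3) = 1 → σ⁻¹(1) = 3
σ(4) = 3 → σ⁻¹(3) = 4
σ(5) = 4 → σ⁻¹(4) = 5
σ(6) = 5 → σ⁻¹(5) = 6

σ⁻¹ = [3 2 4 5 6 1]


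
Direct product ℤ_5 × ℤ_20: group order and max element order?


|ℤ_5 × ℤ_20| = 5 × 20 = 100
Max element order = lcm(5,20) = 20
Cyclic? No (gcd=5)

|ℤ_5×ℤ_20| = 100, max element order = 20


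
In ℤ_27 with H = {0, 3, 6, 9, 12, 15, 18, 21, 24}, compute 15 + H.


15 + H = {15 + h (mod 27) : h ∈ H}
15+0=15, 15+3=18, 15+6=21, 15+9=24, 15+12=0, 15+15=3, 15+18=6, 15+21=9, 15+24=12
15 + H = {0, 3, 6, 9, 12, 15, 18, 21, 24} = 0 + H

15 + H = {0, 3, 6, 9, 12, 15, 18, 21, 24}


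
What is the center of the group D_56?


Z(G) = {g ∈ G | gx = xg for all x ∈ G}
For even n, Z(D_n) = {e, r^(n/2)}: the 180° rotation r^28 commutes with every reflection and rotation

Z(D_56) = {e, r^28}


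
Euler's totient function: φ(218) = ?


Factor n: 218 = 2 × 109
φ(n) = n · ∏(1 - 1/p) over distinct primes p | n
φ(218) = 218 · (1 - 1/2) · (1 - 1/109) = 108

φ(218) = 108


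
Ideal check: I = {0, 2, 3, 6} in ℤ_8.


Check ideal conditions for I = {0, 2, 3, 6} in ℤ_8:
(1) I is an additive subgroup? No
(2) For r ∈ ℤ_8 and a ∈ I: r·a ∈ I? No  [counterexample: r=2, a=2, r·a mod 8 = 4 ∉ I]

No, I is not an ideal of ℤ_8


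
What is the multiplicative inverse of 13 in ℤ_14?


Use the extended Euclidean algorithm to write 1 = 13·s + 14·t; then s mod 14 is the inverse.
Euclidean algorithm:
  13 = 0·14 + 13
  14 = 1·13 + 1
  13 = 13·1 + 0
gcd(13,14) = 1
Back-substitution gives: 13·(-1) + 14·(1) = 1
So 13⁻¹ ≡ -1 ≡ 13 (mod 14)
Check: 13 × 13 = 169 ≡ 1 (mod 14) ✓

13⁻¹ ≡ 13 (mod 14)


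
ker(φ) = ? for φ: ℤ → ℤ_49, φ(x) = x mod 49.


Kernel = preimage of identity
ker(φ) = {x ∈ ℤ : x ≡ 0 (mod 49)} = 49ℤ = {0, ±49, ±98, ...}

ker(φ) = 49ℤ


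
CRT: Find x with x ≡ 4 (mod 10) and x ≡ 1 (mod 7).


m₁ = 10, m₂ = 7, gcd = 1, so CRT applies. M = m₁·m₂ = 70
Let M₁ = M/m₁ = 7, M₂ = M/m₂ = 10
Find y₁ ≡ M₁⁻¹ (mod m₁): 7⁻¹ ≡ 3 (mod 10)
Find y₂ ≡ M₂⁻¹ (mod m₂): 10⁻¹ ≡ 5 (mod 7)
x = a₁·M₁·y₁ + a₂·M₂·y₂ = 4·7·3 + 1·10·5 = 134
Reduce mod 70: x ≡ 64
Check: 64 mod 10 = 4 ✓, 64 mod 7 = 1 ✓

x ≡ 64 (mod 70)


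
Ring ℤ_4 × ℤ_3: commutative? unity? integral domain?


Direct product ring; commutative with unity (1,1); but (1,0)·(0,1) = (0,0) gives zero divisors, so not an integral domain
Commutative: Yes
Integral domain: No
Has unity: Yes

ℤ_4 × ℤ_3: Commutative=Yes, Unity=Yes


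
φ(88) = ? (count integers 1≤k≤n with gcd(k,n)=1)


Factor n: 88 = 2^3 × 11
φ(n) = n · ∏(1 - 1/p) over distinct primes p | n
φ(88) = 88 · (1 - 1/2) · (1 - 1/11) = 40

φ(88) = 40


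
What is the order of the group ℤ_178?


ℤ_n has n elements.

|ℤ_178| = 178


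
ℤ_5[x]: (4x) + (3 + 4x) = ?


Add coefficients mod 5:
x^0: 0 + 3 = 3 (mod 5)
x^1: 4 + 4 = 3 (mod 5)
Result: 3 + 3x

f + g = 3 + 3x


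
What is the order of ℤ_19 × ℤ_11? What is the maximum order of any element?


|ℤ_19 × ℤ_11| = 19 × 11 = 209
Max element order = lcm(19,11) = 209
Cyclic? Yes (gcd=1)

|ℤ_19×ℤ_11| = 209, max element order = 209


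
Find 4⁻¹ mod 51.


Use the extended Euclidean algorithm to write 1 = 4·s + 51·t; then s mod 51 is the inverse.
Euclidean algorithm:
  4 = 0·51 + 4
  51 = 12·4 + 3
  4 = 1·3 + 1
  3 = 3·1 + 0
gcd(4,51) = 1
Back-substitution gives: 4·(13) + 51·(-1) = 1
So 4⁻¹ ≡ 13 ≡ 13 (mod 51)
Check: 4 × 13 = 52 ≡ 1 (mod 51) ✓

4⁻¹ ≡ 13 (mod 51)


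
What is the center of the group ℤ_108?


Z(G) = {g ∈ G | gx = xg for all x ∈ G}
ℤ_108 is abelian, so Z(G) = G

Z(ℤ_108) = ℤ_108


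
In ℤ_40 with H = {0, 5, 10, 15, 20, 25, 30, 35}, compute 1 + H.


1 + H = {1 + h (mod 40) : h ∈ H}
1+0=1, 1+5=6, 1+10=11, 1+15=16, 1+20=21, 1+25=26, 1+30=31, 1+35=36

1 + H = {1, 6, 11, 16, 21, 26, 31, 36}


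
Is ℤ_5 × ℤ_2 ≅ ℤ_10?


Comparing ℤ_5 × ℤ_2 and ℤ_10:
gcd(5,2) = 1, so ℤ_5 × ℤ_2 ≅ ℤ_10 (CRT)

Yes, ℤ_5 × ℤ_2 ≅ ℤ_10
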